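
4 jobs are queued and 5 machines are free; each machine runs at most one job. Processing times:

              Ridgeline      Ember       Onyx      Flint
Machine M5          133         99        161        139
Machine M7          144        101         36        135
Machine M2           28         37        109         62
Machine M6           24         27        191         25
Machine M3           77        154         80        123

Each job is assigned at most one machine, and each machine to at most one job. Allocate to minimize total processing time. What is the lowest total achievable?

This is the linear assignment problem.
Optimal: Ridgeline→Machine M3 (77 min), Ember→Machine M2 (37 min), Onyx→Machine M7 (36 min), Flint→Machine M6 (25 min) — total 77+37+36+25 = 175 min.
Row-greedy (each job in turn takes its cheapest remaining machine) gives 220 min, worse by 45.
Checked against all permutations: 175 min is optimal.

Min total: 175 min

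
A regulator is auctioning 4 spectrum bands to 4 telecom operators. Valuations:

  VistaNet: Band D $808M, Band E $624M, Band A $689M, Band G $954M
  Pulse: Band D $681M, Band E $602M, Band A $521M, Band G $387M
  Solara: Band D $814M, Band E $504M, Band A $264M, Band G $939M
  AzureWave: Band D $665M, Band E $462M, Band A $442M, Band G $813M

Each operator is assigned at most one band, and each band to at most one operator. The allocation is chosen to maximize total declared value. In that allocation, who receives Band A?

Optimal: VistaNet→Band A ($689M), Pulse→Band E ($602M), Solara→Band D ($814M), AzureWave→Band G ($813M) — total 689+602+814+813 = $2918M.
Max-entry greedy (repeatedly take the single best remaining cell) gives $2812M, worse by 106.
VistaNet's own top band is Band G ($954M), but forcing VistaNet→Band G and reassigning the rest optimally gives only $2812M — worse by 106.

VistaNet receives Band A.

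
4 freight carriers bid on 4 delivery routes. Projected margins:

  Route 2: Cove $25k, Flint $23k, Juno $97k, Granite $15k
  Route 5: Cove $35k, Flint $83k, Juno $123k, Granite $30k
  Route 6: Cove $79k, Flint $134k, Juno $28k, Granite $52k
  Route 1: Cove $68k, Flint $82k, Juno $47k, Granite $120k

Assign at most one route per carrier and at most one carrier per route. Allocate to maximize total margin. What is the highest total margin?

Maximum total: $402k

This is the linear assignment problem.
Optimal: Cove→Route 2 ($25k), Flint→Route 6 ($134k), Juno→Route 5 ($123k), Granite→Route 1 ($120k) — total 25+134+123+120 = $402k.
Row-greedy (each carrier in turn takes its best remaining route) gives $379k, worse by 23.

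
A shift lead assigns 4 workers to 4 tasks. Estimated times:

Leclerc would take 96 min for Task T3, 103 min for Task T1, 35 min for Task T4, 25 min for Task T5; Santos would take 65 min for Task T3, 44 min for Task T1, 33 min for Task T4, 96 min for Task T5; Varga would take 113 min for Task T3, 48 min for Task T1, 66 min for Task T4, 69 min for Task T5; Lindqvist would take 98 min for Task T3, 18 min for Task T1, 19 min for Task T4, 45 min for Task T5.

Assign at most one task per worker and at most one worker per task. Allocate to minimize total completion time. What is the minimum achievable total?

Minimum total: 157 min

Optimal: Leclerc→Task T5 (25 min), Santos→Task T3 (65 min), Varga→Task T1 (48 min), Lindqvist→Task T4 (19 min) — total 25+65+48+19 = 157 min.
Min-entry greedy (repeatedly take the single cheapest remaining cell) gives 189 min, worse by 32.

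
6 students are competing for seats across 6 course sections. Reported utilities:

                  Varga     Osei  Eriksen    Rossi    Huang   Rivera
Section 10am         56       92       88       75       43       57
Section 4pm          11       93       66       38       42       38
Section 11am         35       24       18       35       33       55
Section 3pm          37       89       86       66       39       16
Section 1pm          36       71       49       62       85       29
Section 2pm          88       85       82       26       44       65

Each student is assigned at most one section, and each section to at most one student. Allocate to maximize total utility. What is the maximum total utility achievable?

Max total: 482 points

Optimal: Varga→Section 2pm (88 points), Osei→Section 4pm (93 points), Eriksen→Section 3pm (86 points), Rossi→Section 10am (75 points), Huang→Section 1pm (85 points), Rivera→Section 11am (55 points) — total 88+93+86+75+85+55 = 482 points.
Column-greedy (each section in turn goes to its best remaining student) gives 452 points, worse by 30.
Swapping Rivera↔Varga (Rivera→Section 2pm 65 points, Varga→Section 11am 35 points) loses 43.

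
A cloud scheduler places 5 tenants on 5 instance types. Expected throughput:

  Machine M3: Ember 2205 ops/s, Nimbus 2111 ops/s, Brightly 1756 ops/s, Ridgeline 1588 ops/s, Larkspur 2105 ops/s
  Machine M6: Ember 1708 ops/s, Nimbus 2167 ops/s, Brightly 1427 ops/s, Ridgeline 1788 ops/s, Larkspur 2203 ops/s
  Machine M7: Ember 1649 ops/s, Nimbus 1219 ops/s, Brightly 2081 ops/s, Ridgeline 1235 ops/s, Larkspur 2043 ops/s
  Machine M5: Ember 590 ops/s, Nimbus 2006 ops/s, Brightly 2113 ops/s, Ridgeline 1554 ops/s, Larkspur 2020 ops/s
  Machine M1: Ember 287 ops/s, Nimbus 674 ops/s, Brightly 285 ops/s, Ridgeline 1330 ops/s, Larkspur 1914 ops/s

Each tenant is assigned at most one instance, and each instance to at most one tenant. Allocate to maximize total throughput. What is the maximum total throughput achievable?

Max total: 9994 ops/s

Optimal: Ember→Machine M3 (2205 ops/s), Nimbus→Machine M5 (2006 ops/s), Brightly→Machine M7 (2081 ops/s), Ridgeline→Machine M6 (1788 ops/s), Larkspur→Machine M1 (1914 ops/s) — total 2205+2006+2081+1788+1914 = 9994 ops/s.
Column-greedy (each instance in turn goes to its best remaining tenant) gives 9825 ops/s, worse by 169.
Next-best assignment: Ember→Machine M3, Nimbus→Machine M6, Brightly→Machine M7, Ridgeline→Machine M5, Larkspur→Machine M1 = 9921 ops/s.
Swapping Ridgeline↔Brightly (Ridgeline→Machine M7 1235 ops/s, Brightly→Machine M6 1427 ops/s) loses 1207.
Every other assignment is strictly worse.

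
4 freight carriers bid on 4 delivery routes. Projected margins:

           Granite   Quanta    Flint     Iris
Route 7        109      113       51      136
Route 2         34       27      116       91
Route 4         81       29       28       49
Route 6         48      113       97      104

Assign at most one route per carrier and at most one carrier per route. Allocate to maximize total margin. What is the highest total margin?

Optimal: Granite→Route 4 ($81k), Quanta→Route 6 ($113k), Flint→Route 2 ($116k), Iris→Route 7 ($136k) — total 81+113+116+136 = $446k.
Row-greedy (each carrier in turn takes its best remaining route) gives $387k, worse by 59.
No other one-to-one assignment exceeds $446k.

Max total: $446k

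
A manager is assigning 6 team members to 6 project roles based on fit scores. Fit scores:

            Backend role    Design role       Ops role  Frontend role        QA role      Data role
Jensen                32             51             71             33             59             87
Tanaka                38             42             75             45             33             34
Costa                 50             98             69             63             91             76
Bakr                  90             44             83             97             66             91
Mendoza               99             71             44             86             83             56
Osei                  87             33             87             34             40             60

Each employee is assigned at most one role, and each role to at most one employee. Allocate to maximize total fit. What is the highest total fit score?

Max total: 527 pts

Optimal: Jensen→Data role (87 pts), Tanaka→Ops role (75 pts), Costa→Design role (98 pts), Bakr→Frontend role (97 pts), Mendoza→QA role (83 pts), Osei→Backend role (87 pts) — total 87+75+98+97+83+87 = 527 pts.
Max-entry greedy (repeatedly take the single best remaining cell) gives 501 pts, worse by 26.
Swapping Osei↔Jensen (Osei→Data role 60 pts, Jensen→Backend role 32 pts) loses 82.
Checked against all permutations: 527 pts is optimal.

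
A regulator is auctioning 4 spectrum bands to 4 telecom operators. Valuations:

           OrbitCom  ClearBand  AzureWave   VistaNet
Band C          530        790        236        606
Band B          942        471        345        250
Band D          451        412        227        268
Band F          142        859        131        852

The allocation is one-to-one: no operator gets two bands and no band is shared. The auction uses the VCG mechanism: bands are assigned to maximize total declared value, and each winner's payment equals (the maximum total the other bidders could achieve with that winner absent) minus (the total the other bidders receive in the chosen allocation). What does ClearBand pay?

Efficient allocation: OrbitCom→Band B ($942M), ClearBand→Band C ($790M), AzureWave→Band D ($227M), VistaNet→Band F ($852M); total welfare W = $2811M.
ClearBand receives Band C at value $790M, so the others get W − 790 = $2021M.
Without ClearBand: best allocation of the remaining 3 bidders over all 4 bands is OrbitCom→Band B ($942M), AzureWave→Band C ($236M), VistaNet→Band F ($852M), total $2030M.
VCG payment = (others' best without ClearBand) − (others' welfare with ClearBand) = 2030 − 2021 = $9M.

ClearBand pays $9M.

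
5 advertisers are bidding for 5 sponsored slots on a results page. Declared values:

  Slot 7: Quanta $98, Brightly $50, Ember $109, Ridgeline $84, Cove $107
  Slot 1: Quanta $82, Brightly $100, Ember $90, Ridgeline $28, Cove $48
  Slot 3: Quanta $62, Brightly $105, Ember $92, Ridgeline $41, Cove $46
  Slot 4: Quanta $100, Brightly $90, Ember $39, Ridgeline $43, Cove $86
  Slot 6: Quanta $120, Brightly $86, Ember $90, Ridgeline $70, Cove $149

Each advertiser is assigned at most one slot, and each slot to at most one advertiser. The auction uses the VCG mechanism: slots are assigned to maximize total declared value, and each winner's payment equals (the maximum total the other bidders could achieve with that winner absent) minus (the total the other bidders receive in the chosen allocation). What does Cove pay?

Cove pays $20.

Efficient allocation: Quanta→Slot 4 ($100), Brightly→Slot 3 ($105), Ember→Slot 1 ($90), Ridgeline→Slot 7 ($84), Cove→Slot 6 ($149); total welfare W = $528.
Cove receives Slot 6 at value $149, so the others get W − 149 = $379.
Without Cove: best allocation of the remaining 4 bidders over all 5 slots is Quanta→Slot 6 ($120), Brightly→Slot 3 ($105), Ember→Slot 1 ($90), Ridgeline→Slot 7 ($84), total $399.
VCG payment = (others' best without Cove) − (others' welfare with Cove) = 399 − 379 = $20.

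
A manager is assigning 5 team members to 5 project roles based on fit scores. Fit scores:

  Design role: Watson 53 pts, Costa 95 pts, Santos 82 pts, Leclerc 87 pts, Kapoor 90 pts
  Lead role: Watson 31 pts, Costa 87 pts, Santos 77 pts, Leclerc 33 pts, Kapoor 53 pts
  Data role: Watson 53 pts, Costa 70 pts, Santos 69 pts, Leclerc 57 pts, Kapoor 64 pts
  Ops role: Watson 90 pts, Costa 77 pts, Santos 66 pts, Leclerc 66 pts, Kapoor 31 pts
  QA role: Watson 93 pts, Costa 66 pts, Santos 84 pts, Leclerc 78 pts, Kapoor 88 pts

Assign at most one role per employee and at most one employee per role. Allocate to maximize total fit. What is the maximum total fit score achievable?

Maximum total: 421 pts

Optimal: Watson→Ops role (90 pts), Costa→Lead role (87 pts), Santos→Data role (69 pts), Leclerc→Design role (87 pts), Kapoor→QA role (88 pts) — total 90+87+69+87+88 = 421 pts.
Max-entry greedy (repeatedly take the single best remaining cell) gives 395 pts, worse by 26.
Swapping Santos↔Watson (Santos→Ops role 66 pts, Watson→Data role 53 pts) loses 40.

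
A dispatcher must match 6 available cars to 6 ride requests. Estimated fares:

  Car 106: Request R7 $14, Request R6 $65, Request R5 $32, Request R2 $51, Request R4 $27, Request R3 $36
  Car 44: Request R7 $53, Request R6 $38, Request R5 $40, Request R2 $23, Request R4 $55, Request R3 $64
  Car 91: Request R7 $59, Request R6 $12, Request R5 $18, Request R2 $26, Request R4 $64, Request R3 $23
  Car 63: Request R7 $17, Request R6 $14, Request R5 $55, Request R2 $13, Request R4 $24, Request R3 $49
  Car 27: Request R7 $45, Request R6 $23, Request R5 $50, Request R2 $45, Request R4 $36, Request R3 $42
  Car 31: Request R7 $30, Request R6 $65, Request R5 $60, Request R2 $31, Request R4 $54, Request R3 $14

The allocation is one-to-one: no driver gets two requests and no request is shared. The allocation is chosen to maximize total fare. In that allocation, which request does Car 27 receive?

Treat this as an assignment problem: match each driver to one request.
Optimal: Car 106→Request R2 ($51), Car 44→Request R3 ($64), Car 91→Request R4 ($64), Car 63→Request R5 ($55), Car 27→Request R7 ($45), Car 31→Request R6 ($65) — total 51+64+64+55+45+65 = $344.
Row-greedy (each driver in turn takes its best remaining request) gives $324, worse by 20.
Swapping Car 31↔Car 27 (Car 31→Request R7 $30, Car 27→Request R6 $23) loses 57.
Car 27's own top request is Request R5 ($50), but forcing Car 27→Request R5 and reassigning the rest optimally gives only $332 — worse by 12.

Car 27 receives Request R7.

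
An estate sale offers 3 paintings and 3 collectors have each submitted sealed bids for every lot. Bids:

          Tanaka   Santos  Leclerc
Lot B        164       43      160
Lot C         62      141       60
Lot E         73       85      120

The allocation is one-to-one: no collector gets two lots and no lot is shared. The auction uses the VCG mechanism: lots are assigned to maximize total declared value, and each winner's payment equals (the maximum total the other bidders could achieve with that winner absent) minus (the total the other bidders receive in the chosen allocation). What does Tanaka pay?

Tanaka pays $40.

Efficient allocation: Tanaka→Lot B ($164), Santos→Lot C ($141), Leclerc→Lot E ($120); total welfare W = $425.
Tanaka receives Lot B at value $164, so the others get W − 164 = $261.
Without Tanaka: best allocation of the remaining 2 bidders over all 3 lots is Santos→Lot C ($141), Leclerc→Lot B ($160), total $301.
VCG payment = (others' best without Tanaka) − (others' welfare with Tanaka) = 301 − 261 = $40.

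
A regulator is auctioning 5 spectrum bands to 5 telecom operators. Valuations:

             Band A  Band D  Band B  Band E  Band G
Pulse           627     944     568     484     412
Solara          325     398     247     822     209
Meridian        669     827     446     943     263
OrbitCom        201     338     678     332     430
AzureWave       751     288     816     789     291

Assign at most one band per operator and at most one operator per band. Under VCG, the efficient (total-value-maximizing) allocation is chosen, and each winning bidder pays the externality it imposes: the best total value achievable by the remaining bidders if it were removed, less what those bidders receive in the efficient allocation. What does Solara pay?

Efficient allocation: Pulse→Band D ($944M), Solara→Band E ($822M), Meridian→Band A ($669M), OrbitCom→Band G ($430M), AzureWave→Band B ($816M); total welfare W = $3681M.
Solara receives Band E at value $822M, so the others get W − 822 = $2859M.
Without Solara: best allocation of the remaining 4 bidders over all 5 bands is Pulse→Band D ($944M), Meridian→Band E ($943M), OrbitCom→Band B ($678M), AzureWave→Band A ($751M), total $3316M.
VCG payment = (others' best without Solara) − (others' welfare with Solara) = 3316 − 2859 = $457M.

Solara pays $457M.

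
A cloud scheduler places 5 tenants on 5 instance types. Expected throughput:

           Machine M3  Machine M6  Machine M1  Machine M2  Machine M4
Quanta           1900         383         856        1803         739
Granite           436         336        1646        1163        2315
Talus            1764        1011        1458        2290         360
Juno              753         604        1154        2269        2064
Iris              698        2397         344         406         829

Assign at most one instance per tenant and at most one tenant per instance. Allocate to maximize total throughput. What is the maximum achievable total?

Treat this as an assignment problem: match each tenant to one instance.
Optimal: Quanta→Machine M3 (1900 ops/s), Granite→Machine M4 (2315 ops/s), Talus→Machine M1 (1458 ops/s), Juno→Machine M2 (2269 ops/s), Iris→Machine M6 (2397 ops/s) — total 1900+2315+1458+2269+2397 = 10339 ops/s.
Row-greedy (each tenant in turn takes its best remaining instance) gives 10056 ops/s, worse by 283.
Swapping Quanta↔Talus (Quanta→Machine M1 856 ops/s, Talus→Machine M3 1764 ops/s) loses 738.

Maximum total: 10339 ops/s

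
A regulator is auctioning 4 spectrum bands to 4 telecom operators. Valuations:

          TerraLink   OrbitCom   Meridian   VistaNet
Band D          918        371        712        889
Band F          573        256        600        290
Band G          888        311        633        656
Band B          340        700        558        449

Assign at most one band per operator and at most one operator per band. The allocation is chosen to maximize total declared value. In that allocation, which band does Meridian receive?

This is the linear assignment problem.
Optimal: TerraLink→Band G ($888M), OrbitCom→Band B ($700M), Meridian→Band F ($600M), VistaNet→Band D ($889M) — total 888+700+600+889 = $3077M.
Row-greedy (each operator in turn takes its best remaining band) gives $2541M, worse by 536.
No other one-to-one assignment exceeds $3077M.
Meridian's own top band is Band D ($712M), but forcing Meridian→Band D and reassigning the rest optimally gives only $2641M — worse by 436.

Meridian receives Band F.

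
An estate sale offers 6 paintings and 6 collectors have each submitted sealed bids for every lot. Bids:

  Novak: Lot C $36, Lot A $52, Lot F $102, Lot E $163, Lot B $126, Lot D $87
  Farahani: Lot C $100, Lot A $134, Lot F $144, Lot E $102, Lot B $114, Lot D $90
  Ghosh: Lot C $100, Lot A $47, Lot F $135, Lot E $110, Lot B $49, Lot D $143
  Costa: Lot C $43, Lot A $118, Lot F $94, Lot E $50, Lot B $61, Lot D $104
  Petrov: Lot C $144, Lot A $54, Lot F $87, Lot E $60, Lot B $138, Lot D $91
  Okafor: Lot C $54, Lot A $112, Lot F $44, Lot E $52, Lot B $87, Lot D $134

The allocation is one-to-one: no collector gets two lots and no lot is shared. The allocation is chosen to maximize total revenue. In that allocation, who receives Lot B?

This is a one-to-one assignment (maximum-weight bipartite matching).
Optimal: Novak→Lot E ($163), Farahani→Lot B ($114), Ghosh→Lot F ($135), Costa→Lot A ($118), Petrov→Lot C ($144), Okafor→Lot D ($134) — total 163+114+135+118+144+134 = $808.
Row-greedy (each collector in turn takes its best remaining lot) gives $799, worse by 9.
Every other assignment is strictly worse.
Farahani's own top lot is Lot F ($144), but forcing Farahani→Lot F and reassigning the rest optimally gives only $799 — worse by 9.

Farahani receives Lot B.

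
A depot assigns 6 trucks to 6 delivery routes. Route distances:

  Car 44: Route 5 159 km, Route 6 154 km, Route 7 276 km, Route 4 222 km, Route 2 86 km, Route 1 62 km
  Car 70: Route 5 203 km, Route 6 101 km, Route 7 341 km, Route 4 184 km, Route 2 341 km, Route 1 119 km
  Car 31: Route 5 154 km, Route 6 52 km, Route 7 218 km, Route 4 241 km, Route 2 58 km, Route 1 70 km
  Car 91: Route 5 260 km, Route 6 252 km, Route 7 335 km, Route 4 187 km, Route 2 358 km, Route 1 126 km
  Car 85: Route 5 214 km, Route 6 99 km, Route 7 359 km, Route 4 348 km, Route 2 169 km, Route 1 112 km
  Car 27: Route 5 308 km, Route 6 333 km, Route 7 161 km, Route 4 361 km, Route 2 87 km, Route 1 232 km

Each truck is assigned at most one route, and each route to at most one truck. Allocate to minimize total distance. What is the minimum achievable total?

Min total: 770 km

Optimal: Car 44→Route 1 (62 km), Car 70→Route 5 (203 km), Car 31→Route 2 (58 km), Car 91→Route 4 (187 km), Car 85→Route 6 (99 km), Car 27→Route 7 (161 km) — total 62+203+58+187+99+161 = 770 km.
Min-entry greedy (repeatedly take the single cheapest remaining cell) gives 934 km, worse by 164.
Checked against all permutations: 770 km is optimal.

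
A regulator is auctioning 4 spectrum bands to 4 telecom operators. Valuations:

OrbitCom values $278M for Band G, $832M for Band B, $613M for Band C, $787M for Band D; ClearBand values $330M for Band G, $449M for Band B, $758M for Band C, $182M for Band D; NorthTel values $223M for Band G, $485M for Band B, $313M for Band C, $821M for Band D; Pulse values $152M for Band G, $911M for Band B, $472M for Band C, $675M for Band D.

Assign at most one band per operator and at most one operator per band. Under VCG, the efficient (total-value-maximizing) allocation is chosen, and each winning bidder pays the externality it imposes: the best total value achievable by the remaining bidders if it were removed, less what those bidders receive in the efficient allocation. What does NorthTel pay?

Efficient allocation: OrbitCom→Band G ($278M), ClearBand→Band C ($758M), NorthTel→Band D ($821M), Pulse→Band B ($911M); total welfare W = $2768M.
NorthTel receives Band D at value $821M, so the others get W − 821 = $1947M.
Without NorthTel: best allocation of the remaining 3 bidders over all 4 bands is OrbitCom→Band D ($787M), ClearBand→Band C ($758M), Pulse→Band B ($911M), total $2456M.
VCG payment = (others' best without NorthTel) − (others' welfare with NorthTel) = 2456 − 1947 = $509M.

NorthTel pays $509M.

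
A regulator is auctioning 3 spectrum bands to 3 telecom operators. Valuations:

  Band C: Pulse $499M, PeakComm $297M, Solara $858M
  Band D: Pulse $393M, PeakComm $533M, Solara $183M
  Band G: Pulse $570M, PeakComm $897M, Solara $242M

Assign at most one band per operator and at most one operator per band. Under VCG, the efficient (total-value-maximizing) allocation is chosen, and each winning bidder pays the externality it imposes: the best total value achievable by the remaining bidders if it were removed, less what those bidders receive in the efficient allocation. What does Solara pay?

Efficient allocation: Pulse→Band D ($393M), PeakComm→Band G ($897M), Solara→Band C ($858M); total welfare W = $2148M.
Solara receives Band C at value $858M, so the others get W − 858 = $1290M.
Without Solara: best allocation of the remaining 2 bidders over all 3 bands is Pulse→Band C ($499M), PeakComm→Band G ($897M), total $1396M.
VCG payment = (others' best without Solara) − (others' welfare with Solara) = 1396 − 1290 = $106M.

Solara pays $106M.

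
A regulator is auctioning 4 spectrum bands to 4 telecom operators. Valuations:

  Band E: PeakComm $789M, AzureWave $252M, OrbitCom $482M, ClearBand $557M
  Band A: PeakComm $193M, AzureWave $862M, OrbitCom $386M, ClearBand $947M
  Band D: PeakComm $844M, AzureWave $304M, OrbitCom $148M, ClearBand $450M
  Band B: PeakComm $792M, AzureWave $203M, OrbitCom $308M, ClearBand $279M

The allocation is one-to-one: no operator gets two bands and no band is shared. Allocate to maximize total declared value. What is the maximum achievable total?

This is a one-to-one assignment (maximum-weight bipartite matching).
Optimal: PeakComm→Band B ($792M), AzureWave→Band A ($862M), OrbitCom→Band E ($482M), ClearBand→Band D ($450M) — total 792+862+482+450 = $2586M.
Row-greedy (each operator in turn takes its best remaining band) gives $2467M, worse by 119.

Max total: $2586M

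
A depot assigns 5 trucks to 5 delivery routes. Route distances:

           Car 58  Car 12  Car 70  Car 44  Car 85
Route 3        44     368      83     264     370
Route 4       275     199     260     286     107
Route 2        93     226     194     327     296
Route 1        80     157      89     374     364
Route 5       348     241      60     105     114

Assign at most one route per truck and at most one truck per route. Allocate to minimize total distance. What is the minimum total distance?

Optimal: Car 58→Route 2 (93 km), Car 12→Route 1 (157 km), Car 70→Route 3 (83 km), Car 44→Route 5 (105 km), Car 85→Route 4 (107 km) — total 93+157+83+105+107 = 545 km.
Min-entry greedy (repeatedly take the single cheapest remaining cell) gives 695 km, worse by 150.
Every other assignment is strictly worse.

Min total: 545 km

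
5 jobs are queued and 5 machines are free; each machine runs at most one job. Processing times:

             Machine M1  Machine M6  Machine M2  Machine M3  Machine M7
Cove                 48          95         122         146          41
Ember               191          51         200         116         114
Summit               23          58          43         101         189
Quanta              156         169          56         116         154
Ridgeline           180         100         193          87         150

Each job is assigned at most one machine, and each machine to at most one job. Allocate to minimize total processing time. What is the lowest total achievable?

This is the linear assignment problem.
Optimal: Cove→Machine M7 (41 min), Ember→Machine M6 (51 min), Summit→Machine M1 (23 min), Quanta→Machine M2 (56 min), Ridgeline→Machine M3 (87 min) — total 41+51+23+56+87 = 258 min.

Minimum total: 258 min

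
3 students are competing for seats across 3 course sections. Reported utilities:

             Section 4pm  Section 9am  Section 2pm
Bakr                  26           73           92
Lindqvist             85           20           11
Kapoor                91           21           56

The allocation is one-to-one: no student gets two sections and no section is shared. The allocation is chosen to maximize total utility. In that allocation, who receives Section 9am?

Bakr receives Section 9am.

Optimal: Bakr→Section 9am (73 points), Lindqvist→Section 4pm (85 points), Kapoor→Section 2pm (56 points) — total 73+85+56 = 214 points.
Column-greedy (each section in turn goes to its best remaining student) gives 175 points, worse by 39.
Checked against all permutations: 214 points is optimal.
Bakr's own top section is Section 2pm (92 points), but forcing Bakr→Section 2pm and reassigning the rest optimally gives only 203 points — worse by 11.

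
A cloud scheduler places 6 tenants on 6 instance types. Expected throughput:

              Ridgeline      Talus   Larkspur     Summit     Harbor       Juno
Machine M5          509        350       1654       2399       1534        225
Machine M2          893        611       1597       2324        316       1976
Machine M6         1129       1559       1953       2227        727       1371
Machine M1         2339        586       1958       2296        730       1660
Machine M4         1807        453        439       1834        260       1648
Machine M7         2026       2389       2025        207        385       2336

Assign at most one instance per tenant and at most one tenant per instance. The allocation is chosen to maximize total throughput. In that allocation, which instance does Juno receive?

This is a one-to-one assignment (maximum-weight bipartite matching).
Optimal: Ridgeline→Machine M1 (2339 ops/s), Talus→Machine M7 (2389 ops/s), Larkspur→Machine M6 (1953 ops/s), Summit→Machine M2 (2324 ops/s), Harbor→Machine M5 (1534 ops/s), Juno→Machine M4 (1648 ops/s) — total 2339+2389+1953+2324+1534+1648 = 12187 ops/s.
Max-entry greedy (repeatedly take the single best remaining cell) gives 11316 ops/s, worse by 871.
Next-best assignment: Ridgeline→Machine M1, Talus→Machine M7, Larkspur→Machine M6, Summit→Machine M4, Harbor→Machine M5, Juno→Machine M2 = 12025 ops/s.
No other one-to-one assignment exceeds 12187 ops/s.
Juno's own top instance is Machine M7 (2336 ops/s), but forcing Juno→Machine M7 and reassigning the rest optimally gives only 11518 ops/s — worse by 669.

Juno receives Machine M4.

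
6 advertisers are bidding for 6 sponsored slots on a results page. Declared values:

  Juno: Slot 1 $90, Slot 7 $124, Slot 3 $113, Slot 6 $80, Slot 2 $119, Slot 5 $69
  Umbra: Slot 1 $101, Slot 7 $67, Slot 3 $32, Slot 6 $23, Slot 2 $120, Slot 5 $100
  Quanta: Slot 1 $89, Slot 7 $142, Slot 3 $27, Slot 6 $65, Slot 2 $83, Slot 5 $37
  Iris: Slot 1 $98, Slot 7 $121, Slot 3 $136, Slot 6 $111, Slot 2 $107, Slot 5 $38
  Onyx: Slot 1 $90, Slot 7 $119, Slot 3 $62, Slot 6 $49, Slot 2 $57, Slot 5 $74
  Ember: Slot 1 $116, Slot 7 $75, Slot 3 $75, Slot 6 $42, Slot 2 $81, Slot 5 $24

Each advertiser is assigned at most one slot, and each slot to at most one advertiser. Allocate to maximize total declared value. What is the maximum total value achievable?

Maximum total: $676

Optimal: Juno→Slot 3 ($113), Umbra→Slot 2 ($120), Quanta→Slot 7 ($142), Iris→Slot 6 ($111), Onyx→Slot 5 ($74), Ember→Slot 1 ($116) — total 113+120+142+111+74+116 = $676.
Column-greedy (each slot in turn goes to its best remaining advertiser) gives $668, worse by 8.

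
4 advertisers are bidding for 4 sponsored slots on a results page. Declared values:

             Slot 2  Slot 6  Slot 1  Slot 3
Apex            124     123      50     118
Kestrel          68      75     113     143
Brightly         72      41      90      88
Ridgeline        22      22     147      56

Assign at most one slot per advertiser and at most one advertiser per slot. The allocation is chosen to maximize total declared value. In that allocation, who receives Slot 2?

Treat this as an assignment problem: match each advertiser to one slot.
Optimal: Apex→Slot 6 ($123), Kestrel→Slot 3 ($143), Brightly→Slot 2 ($72), Ridgeline→Slot 1 ($147) — total 123+143+72+147 = $485.
Max-entry greedy (repeatedly take the single best remaining cell) gives $455, worse by 30.
Next-best assignment: Apex→Slot 2, Kestrel→Slot 3, Brightly→Slot 6, Ridgeline→Slot 1 = $455.
Brightly's own top slot is Slot 1 ($90), but forcing Brightly→Slot 1 and reassigning the rest optimally gives only $379 — worse by 106.

Brightly receives Slot 2.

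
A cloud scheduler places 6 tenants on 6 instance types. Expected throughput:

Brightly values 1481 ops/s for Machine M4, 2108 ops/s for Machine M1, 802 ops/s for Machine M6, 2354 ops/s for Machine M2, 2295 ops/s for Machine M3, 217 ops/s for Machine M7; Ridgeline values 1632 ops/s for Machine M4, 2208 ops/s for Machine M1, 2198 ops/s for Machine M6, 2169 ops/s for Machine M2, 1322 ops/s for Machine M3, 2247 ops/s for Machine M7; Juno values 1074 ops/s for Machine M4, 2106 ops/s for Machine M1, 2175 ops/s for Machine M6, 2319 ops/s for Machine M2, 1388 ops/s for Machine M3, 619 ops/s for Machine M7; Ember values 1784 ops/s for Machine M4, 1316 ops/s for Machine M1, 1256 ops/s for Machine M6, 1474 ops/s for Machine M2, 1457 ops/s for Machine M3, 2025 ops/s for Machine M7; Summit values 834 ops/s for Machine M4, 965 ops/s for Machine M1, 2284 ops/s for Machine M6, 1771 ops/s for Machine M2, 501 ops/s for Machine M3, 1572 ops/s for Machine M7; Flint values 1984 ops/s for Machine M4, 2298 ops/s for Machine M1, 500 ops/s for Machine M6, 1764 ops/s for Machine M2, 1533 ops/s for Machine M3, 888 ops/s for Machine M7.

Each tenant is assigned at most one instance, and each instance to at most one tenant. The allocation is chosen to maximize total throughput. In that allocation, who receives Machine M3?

Optimal: Brightly→Machine M3 (2295 ops/s), Ridgeline→Machine M7 (2247 ops/s), Juno→Machine M2 (2319 ops/s), Ember→Machine M4 (1784 ops/s), Summit→Machine M6 (2284 ops/s), Flint→Machine M1 (2298 ops/s) — total 2295+2247+2319+1784+2284+2298 = 13227 ops/s.
Row-greedy (each tenant in turn takes its best remaining instance) gives 11058 ops/s, worse by 2169.
Next-best assignment: Brightly→Machine M3, Ridgeline→Machine M1, Juno→Machine M2, Ember→Machine M7, Summit→Machine M6, Flint→Machine M4 = 13115 ops/s.
Swapping Brightly↔Juno (Brightly→Machine M2 2354 ops/s, Juno→Machine M3 1388 ops/s) loses 872.
Brightly's own top instance is Machine M2 (2354 ops/s), but forcing Brightly→Machine M2 and reassigning the rest optimally gives only 12432 ops/s — worse by 795.

Brightly receives Machine M3.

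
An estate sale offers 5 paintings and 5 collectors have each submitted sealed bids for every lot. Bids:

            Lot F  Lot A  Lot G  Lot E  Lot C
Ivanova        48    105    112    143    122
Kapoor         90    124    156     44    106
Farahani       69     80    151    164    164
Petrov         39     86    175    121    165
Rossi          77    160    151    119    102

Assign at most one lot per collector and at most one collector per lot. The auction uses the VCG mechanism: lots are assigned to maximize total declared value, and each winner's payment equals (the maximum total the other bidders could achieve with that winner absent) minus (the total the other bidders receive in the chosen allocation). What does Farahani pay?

Efficient allocation: Ivanova→Lot E ($143), Kapoor→Lot F ($90), Farahani→Lot C ($164), Petrov→Lot G ($175), Rossi→Lot A ($160); total welfare W = $732.
Farahani receives Lot C at value $164, so the others get W − 164 = $568.
Without Farahani: best allocation of the remaining 4 bidders over all 5 lots is Ivanova→Lot E ($143), Kapoor→Lot G ($156), Petrov→Lot C ($165), Rossi→Lot A ($160), total $624.
VCG payment = (others' best without Farahani) − (others' welfare with Farahani) = 624 − 568 = $56.

Farahani pays $56.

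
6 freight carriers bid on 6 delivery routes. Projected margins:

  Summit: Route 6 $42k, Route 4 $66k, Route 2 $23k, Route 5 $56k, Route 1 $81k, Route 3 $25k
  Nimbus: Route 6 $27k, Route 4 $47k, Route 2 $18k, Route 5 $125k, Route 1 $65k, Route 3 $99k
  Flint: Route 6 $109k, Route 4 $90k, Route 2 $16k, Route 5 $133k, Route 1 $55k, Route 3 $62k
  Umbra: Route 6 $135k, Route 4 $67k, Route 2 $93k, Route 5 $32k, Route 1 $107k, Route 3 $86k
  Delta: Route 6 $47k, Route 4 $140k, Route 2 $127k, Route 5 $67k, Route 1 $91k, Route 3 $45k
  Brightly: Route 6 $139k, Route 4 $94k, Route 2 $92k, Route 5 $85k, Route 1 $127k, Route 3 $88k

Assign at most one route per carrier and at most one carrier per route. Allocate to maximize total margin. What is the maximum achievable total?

Max total: $687k

Optimal: Summit→Route 4 ($66k), Nimbus→Route 3 ($99k), Flint→Route 5 ($133k), Umbra→Route 6 ($135k), Delta→Route 2 ($127k), Brightly→Route 1 ($127k) — total 66+99+133+135+127+127 = $687k.
Max-entry greedy (repeatedly take the single best remaining cell) gives $641k, worse by 46.
Next-best assignment: Summit→Route 1, Nimbus→Route 3, Flint→Route 5, Umbra→Route 2, Delta→Route 4, Brightly→Route 6 = $685k.
Swapping Brightly↔Nimbus (Brightly→Route 3 $88k, Nimbus→Route 1 $65k) loses 73.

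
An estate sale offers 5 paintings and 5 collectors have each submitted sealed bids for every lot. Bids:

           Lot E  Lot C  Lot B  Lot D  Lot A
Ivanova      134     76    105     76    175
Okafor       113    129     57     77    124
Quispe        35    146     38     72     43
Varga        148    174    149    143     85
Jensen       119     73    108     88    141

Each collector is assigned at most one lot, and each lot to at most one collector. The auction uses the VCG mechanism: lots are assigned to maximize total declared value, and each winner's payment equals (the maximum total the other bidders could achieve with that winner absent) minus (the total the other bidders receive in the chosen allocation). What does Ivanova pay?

Ivanova pays $39.

Efficient allocation: Ivanova→Lot A ($175), Okafor→Lot E ($113), Quispe→Lot C ($146), Varga→Lot D ($143), Jensen→Lot B ($108); total welfare W = $685.
Ivanova receives Lot A at value $175, so the others get W − 175 = $510.
Without Ivanova: best allocation of the remaining 4 bidders over all 5 lots is Okafor→Lot E ($113), Quispe→Lot C ($146), Varga→Lot B ($149), Jensen→Lot A ($141), total $549.
VCG payment = (others' best without Ivanova) − (others' welfare with Ivanova) = 549 − 510 = $39.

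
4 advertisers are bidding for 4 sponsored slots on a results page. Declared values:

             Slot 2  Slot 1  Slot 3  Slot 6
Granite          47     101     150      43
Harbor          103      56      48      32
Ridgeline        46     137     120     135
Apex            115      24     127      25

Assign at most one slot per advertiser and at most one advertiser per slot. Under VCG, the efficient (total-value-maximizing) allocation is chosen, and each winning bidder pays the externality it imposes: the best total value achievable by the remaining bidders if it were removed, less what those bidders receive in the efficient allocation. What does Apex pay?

Apex pays $51.

Efficient allocation: Granite→Slot 1 ($101), Harbor→Slot 2 ($103), Ridgeline→Slot 6 ($135), Apex→Slot 3 ($127); total welfare W = $466.
Apex receives Slot 3 at value $127, so the others get W − 127 = $339.
Without Apex: best allocation of the remaining 3 bidders over all 4 slots is Granite→Slot 3 ($150), Harbor→Slot 2 ($103), Ridgeline→Slot 1 ($137), total $390.
VCG payment = (others' best without Apex) − (others' welfare with Apex) = 390 − 339 = $51.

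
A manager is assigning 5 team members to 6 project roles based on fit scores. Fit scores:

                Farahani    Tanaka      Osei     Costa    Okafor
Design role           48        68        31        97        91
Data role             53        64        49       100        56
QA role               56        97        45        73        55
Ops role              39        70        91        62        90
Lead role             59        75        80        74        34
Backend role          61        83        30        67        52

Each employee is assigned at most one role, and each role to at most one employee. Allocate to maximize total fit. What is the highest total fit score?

This is the linear assignment problem.
Optimal: Farahani→Backend role (61 pts), Tanaka→QA role (97 pts), Osei→Ops role (91 pts), Costa→Data role (100 pts), Okafor→Design role (91 pts) — total 61+97+91+100+91 = 440 pts.
Column-greedy (each role in turn goes to its best remaining employee) gives 342 pts, worse by 98.
Next-best assignment: Farahani→Lead role, Tanaka→QA role, Osei→Ops role, Costa→Data role, Okafor→Design role = 438 pts.

Maximum total: 440 pts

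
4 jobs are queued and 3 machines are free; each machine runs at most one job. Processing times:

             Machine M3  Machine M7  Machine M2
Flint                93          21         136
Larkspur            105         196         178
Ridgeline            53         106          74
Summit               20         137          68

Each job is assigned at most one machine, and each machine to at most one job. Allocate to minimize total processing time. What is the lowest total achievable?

Treat this as an assignment problem: match each job to one machine.
Optimal: Summit→Machine M3 (20 min), Flint→Machine M7 (21 min), Ridgeline→Machine M2 (74 min) — total 20+21+74 = 115 min.
Row-greedy (each job in turn takes its cheapest remaining machine) gives 200 min, worse by 85.
Checked against all permutations: 115 min is optimal.

Minimum total: 115 min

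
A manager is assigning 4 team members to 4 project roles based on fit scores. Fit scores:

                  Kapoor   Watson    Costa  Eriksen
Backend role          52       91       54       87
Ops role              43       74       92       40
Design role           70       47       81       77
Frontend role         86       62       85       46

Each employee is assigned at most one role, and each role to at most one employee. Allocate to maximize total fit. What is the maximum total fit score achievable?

Max total: 346 pts

This is a one-to-one assignment (maximum-weight bipartite matching).
Optimal: Kapoor→Frontend role (86 pts), Watson→Backend role (91 pts), Costa→Ops role (92 pts), Eriksen→Design role (77 pts) — total 86+91+92+77 = 346 pts.
Checked against all permutations: 346 pts is optimal.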